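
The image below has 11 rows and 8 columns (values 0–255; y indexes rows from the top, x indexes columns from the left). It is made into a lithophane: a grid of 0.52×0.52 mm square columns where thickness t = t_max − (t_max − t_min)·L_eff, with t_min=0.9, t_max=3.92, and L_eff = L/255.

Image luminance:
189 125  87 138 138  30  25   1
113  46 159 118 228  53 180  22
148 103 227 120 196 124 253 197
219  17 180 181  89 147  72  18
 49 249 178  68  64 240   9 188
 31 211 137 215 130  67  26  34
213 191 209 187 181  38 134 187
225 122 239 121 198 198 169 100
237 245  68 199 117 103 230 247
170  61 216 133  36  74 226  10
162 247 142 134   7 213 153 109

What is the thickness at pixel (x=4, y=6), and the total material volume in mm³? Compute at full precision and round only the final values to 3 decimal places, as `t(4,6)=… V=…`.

t(4,6)=1.776 V=54.560

span = t_max - t_min = 3.92 - 0.9 = 3.020
L(4,6) = 181, L_eff = 181/255 = 0.709804
t(4,6) = 3.92 - 3.020·0.709804 = 1.776
Σt over all 11·8 pixels = 17151/85 ≈ 201.7764706
V = pitch²·Σt = 0.52²·17151/85 = 54.560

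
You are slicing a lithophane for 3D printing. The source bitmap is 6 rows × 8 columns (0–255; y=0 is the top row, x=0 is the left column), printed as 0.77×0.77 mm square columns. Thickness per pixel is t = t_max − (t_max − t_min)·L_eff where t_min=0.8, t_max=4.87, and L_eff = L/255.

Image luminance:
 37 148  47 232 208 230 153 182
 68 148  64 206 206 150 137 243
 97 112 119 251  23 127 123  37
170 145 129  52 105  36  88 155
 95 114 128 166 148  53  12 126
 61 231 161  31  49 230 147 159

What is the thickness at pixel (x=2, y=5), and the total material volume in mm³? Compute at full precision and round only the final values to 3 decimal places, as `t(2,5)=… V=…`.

t(2,5)=2.300 V=80.502

span = t_max - t_min = 4.87 - 0.8 = 4.070
L(2,5) = 161, L_eff = 161/255 = 0.631373
t(2,5) = 4.87 - 4.070·0.631373 = 2.300
Σt over all 6·8 pixels = 3462307/25500 ≈ 135.7767451
V = pitch²·Σt = 0.77²·3462307/25500 = 80.502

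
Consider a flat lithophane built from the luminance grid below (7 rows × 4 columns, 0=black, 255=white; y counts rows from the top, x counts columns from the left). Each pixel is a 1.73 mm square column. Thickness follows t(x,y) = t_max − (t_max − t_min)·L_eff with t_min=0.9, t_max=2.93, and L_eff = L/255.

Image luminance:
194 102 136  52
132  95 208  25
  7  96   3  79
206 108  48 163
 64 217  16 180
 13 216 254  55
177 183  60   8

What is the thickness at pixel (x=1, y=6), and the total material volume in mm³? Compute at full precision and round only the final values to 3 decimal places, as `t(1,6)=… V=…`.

span = t_max - t_min = 2.93 - 0.9 = 2.030
L(1,6) = 183, L_eff = 183/255 = 0.717647
t(1,6) = 2.93 - 2.030·0.717647 = 1.473
Σt over all 7·4 pixels = 1463329/25500 ≈ 57.3854510
V = pitch²·Σt = 1.73²·1463329/25500 = 171.749

t(1,6)=1.473 V=171.749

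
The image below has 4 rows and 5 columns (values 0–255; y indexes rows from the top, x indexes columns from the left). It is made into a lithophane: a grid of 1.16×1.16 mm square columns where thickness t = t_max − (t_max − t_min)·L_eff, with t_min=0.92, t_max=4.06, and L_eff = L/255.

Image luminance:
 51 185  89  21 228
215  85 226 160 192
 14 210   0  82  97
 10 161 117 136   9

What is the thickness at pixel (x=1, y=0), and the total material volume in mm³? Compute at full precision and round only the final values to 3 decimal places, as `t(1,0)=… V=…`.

t(1,0)=1.782 V=71.352

span = t_max - t_min = 4.06 - 0.92 = 3.140
L(1,0) = 185, L_eff = 185/255 = 0.725490
t(1,0) = 4.06 - 3.140·0.725490 = 1.782
Σt over all 4·5 pixels = 338042/6375 ≈ 53.0261961
V = pitch²·Σt = 1.16²·338042/6375 = 71.352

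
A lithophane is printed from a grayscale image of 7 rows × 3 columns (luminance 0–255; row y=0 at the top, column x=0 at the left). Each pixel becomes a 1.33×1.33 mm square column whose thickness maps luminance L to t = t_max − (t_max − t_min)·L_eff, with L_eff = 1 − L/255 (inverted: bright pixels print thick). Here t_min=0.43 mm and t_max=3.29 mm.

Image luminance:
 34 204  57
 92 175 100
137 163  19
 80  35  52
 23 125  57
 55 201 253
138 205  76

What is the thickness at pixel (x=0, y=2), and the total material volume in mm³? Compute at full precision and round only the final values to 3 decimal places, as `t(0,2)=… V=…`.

span = t_max - t_min = 3.29 - 0.43 = 2.860
L(0,2) = 137, L_eff = 1 - 137/255 = 0.462745 (inverted)
t(0,2) = 3.29 - 2.860·0.462745 = 1.967
Σt over all 7·3 pixels = 882631/25500 ≈ 34.6129804
V = pitch²·Σt = 1.33²·882631/25500 = 61.227

t(0,2)=1.967 V=61.227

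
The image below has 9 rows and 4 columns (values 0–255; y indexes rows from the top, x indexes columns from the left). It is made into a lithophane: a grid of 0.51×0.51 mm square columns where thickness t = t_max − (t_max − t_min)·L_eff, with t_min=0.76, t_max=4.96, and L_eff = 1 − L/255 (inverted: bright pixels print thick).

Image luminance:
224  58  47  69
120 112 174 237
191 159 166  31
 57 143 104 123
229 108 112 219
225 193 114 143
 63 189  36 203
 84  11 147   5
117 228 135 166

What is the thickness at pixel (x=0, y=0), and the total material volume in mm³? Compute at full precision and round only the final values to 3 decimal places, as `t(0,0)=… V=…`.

t(0,0)=4.449 V=27.431

span = t_max - t_min = 4.96 - 0.76 = 4.200
L(0,0) = 224, L_eff = 1 - 224/255 = 0.121569 (inverted)
t(0,0) = 4.96 - 4.200·0.121569 = 4.449
Σt over all 9·4 pixels = 44822/425 ≈ 105.4635294
V = pitch²·Σt = 0.51²·44822/425 = 27.431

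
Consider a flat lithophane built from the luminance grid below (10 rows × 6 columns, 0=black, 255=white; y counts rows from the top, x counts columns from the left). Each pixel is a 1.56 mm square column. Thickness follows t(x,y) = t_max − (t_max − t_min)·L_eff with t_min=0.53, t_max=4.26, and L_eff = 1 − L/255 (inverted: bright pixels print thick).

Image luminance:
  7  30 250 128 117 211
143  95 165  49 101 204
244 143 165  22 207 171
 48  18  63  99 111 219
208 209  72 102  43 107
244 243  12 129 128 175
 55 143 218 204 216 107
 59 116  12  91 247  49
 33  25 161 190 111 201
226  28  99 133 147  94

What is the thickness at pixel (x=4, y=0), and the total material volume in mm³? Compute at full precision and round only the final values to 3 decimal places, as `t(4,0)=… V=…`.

t(4,0)=2.241 V=349.602

span = t_max - t_min = 4.26 - 0.53 = 3.730
L(4,0) = 117, L_eff = 1 - 117/255 = 0.541176 (inverted)
t(4,0) = 4.26 - 3.730·0.541176 = 2.241
Σt over all 10·6 pixels = 1221077/8500 ≈ 143.6561176
V = pitch²·Σt = 1.56²·1221077/8500 = 349.602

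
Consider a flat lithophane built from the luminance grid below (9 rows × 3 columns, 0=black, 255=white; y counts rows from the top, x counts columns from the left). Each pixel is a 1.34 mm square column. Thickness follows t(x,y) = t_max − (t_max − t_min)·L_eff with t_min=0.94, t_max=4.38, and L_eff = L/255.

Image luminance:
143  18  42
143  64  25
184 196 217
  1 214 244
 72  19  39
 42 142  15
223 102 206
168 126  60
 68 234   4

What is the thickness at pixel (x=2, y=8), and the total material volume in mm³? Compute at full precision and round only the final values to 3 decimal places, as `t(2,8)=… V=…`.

t(2,8)=4.326 V=139.412

span = t_max - t_min = 4.38 - 0.94 = 3.440
L(2,8) = 4, L_eff = 4/255 = 0.015686
t(2,8) = 4.38 - 3.440·0.015686 = 4.326
Σt over all 9·3 pixels = 989923/12750 ≈ 77.6410196
V = pitch²·Σt = 1.34²·989923/12750 = 139.412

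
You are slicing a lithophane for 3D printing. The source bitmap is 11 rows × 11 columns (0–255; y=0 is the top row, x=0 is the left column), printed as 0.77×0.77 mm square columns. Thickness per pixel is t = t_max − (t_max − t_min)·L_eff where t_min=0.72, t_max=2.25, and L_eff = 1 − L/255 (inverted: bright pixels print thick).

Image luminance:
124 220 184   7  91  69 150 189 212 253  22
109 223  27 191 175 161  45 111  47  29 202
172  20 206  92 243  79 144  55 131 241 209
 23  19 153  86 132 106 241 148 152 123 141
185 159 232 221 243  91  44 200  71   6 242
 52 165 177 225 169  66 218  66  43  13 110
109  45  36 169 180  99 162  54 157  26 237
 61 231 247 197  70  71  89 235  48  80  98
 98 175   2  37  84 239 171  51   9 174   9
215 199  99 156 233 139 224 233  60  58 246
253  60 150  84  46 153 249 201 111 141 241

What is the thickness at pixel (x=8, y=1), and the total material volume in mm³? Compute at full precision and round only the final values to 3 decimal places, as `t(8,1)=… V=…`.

t(8,1)=1.002 V=108.771

span = t_max - t_min = 2.25 - 0.72 = 1.530
L(8,1) = 47, L_eff = 1 - 47/255 = 0.815686 (inverted)
t(8,1) = 2.25 - 1.530·0.815686 = 1.002
Σt over all 11·11 pixels = 183.456
V = pitch²·Σt = 0.77²·183.456 = 108.771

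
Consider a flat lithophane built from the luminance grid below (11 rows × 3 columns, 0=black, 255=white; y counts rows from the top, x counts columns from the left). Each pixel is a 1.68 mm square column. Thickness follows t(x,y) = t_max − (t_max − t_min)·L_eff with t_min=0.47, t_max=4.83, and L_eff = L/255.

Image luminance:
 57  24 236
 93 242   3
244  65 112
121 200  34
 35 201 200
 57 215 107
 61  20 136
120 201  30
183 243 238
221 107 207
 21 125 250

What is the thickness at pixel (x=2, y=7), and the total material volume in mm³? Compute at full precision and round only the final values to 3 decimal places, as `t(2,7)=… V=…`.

span = t_max - t_min = 4.83 - 0.47 = 4.360
L(2,7) = 30, L_eff = 30/255 = 0.117647
t(2,7) = 4.83 - 4.360·0.117647 = 4.317
Σt over all 11·3 pixels = 2142121/25500 ≈ 84.0047451
V = pitch²·Σt = 1.68²·2142121/25500 = 237.095

t(2,7)=4.317 V=237.095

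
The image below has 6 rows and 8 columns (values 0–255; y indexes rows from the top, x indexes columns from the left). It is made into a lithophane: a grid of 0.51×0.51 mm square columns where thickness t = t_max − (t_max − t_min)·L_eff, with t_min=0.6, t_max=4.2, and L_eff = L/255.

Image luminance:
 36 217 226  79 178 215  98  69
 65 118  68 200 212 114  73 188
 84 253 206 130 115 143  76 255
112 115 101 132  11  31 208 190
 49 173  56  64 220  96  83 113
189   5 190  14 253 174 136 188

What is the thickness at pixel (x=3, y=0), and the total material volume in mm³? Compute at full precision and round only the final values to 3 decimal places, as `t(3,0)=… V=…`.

span = t_max - t_min = 4.2 - 0.6 = 3.600
L(3,0) = 79, L_eff = 79/255 = 0.309804
t(3,0) = 4.2 - 3.600·0.309804 = 3.085
Σt over all 6·8 pixels = 47754/425 ≈ 112.3623529
V = pitch²·Σt = 0.51²·47754/425 = 29.225

t(3,0)=3.085 V=29.225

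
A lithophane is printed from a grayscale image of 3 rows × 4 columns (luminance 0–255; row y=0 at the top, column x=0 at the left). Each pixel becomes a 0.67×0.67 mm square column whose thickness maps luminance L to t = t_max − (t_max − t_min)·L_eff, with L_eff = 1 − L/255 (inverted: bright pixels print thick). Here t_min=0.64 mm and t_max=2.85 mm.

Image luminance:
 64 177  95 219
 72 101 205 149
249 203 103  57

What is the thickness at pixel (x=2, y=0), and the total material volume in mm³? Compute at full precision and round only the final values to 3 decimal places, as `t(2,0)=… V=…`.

span = t_max - t_min = 2.85 - 0.64 = 2.210
L(2,0) = 95, L_eff = 1 - 95/255 = 0.627451 (inverted)
t(2,0) = 2.85 - 2.210·0.627451 = 1.463
Σt over all 3·4 pixels = 16771/750 ≈ 22.3613333
V = pitch²·Σt = 0.67²·16771/750 = 10.038

t(2,0)=1.463 V=10.038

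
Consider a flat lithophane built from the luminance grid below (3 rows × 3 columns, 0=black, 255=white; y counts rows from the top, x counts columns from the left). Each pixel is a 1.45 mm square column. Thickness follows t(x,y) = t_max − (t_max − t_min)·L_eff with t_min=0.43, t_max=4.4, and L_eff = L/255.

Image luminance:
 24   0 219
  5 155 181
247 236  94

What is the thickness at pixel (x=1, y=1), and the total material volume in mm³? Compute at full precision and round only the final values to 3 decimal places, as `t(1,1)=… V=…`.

t(1,1)=1.987 V=45.256

span = t_max - t_min = 4.4 - 0.43 = 3.970
L(1,1) = 155, L_eff = 155/255 = 0.607843
t(1,1) = 4.4 - 3.970·0.607843 = 1.987
Σt over all 3·3 pixels = 182961/8500 ≈ 21.5248235
V = pitch²·Σt = 1.45²·182961/8500 = 45.256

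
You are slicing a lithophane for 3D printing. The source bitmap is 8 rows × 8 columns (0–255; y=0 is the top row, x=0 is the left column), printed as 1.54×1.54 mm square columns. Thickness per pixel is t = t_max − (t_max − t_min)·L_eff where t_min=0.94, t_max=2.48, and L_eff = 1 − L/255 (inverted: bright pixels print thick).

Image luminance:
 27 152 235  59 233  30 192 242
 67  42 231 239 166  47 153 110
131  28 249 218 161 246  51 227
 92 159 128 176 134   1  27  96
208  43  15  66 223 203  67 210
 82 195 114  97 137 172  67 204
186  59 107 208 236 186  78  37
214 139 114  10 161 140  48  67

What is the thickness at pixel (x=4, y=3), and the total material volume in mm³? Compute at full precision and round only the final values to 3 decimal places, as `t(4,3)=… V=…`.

span = t_max - t_min = 2.48 - 0.94 = 1.540
L(4,3) = 134, L_eff = 1 - 134/255 = 0.474510 (inverted)
t(4,3) = 2.48 - 1.540·0.474510 = 1.749
Σt over all 8·8 pixels = 236179/2125 ≈ 111.1430588
V = pitch²·Σt = 1.54²·236179/2125 = 263.587

t(4,3)=1.749 V=263.587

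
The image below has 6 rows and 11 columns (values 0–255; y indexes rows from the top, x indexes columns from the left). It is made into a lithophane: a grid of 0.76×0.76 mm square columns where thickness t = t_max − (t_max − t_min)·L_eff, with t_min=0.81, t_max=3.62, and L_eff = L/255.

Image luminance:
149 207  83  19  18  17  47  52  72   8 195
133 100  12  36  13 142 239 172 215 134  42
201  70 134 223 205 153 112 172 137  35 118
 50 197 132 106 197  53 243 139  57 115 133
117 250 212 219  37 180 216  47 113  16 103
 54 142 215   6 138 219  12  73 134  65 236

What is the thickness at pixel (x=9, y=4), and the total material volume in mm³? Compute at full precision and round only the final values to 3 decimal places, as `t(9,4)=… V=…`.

span = t_max - t_min = 3.62 - 0.81 = 2.810
L(9,4) = 16, L_eff = 16/255 = 0.062745
t(9,4) = 3.62 - 2.810·0.062745 = 3.444
Σt over all 6·11 pixels = 3875089/25500 ≈ 151.9642745
V = pitch²·Σt = 0.76²·3875089/25500 = 87.775

t(9,4)=3.444 V=87.775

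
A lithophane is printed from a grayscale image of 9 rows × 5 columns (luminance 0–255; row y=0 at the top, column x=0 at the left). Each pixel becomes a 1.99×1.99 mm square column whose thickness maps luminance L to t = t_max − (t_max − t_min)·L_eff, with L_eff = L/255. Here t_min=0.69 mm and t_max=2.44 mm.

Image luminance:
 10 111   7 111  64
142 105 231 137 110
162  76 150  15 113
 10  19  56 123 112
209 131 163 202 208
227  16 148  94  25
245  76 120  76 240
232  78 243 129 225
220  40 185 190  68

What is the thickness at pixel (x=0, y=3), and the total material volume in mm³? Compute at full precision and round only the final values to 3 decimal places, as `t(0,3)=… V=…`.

t(0,3)=2.371 V=281.159

span = t_max - t_min = 2.44 - 0.69 = 1.750
L(0,3) = 10, L_eff = 10/255 = 0.039216
t(0,3) = 2.44 - 1.750·0.039216 = 2.371
Σt over all 9·5 pixels = 36209/510 ≈ 70.9980392
V = pitch²·Σt = 1.99²·36209/510 = 281.159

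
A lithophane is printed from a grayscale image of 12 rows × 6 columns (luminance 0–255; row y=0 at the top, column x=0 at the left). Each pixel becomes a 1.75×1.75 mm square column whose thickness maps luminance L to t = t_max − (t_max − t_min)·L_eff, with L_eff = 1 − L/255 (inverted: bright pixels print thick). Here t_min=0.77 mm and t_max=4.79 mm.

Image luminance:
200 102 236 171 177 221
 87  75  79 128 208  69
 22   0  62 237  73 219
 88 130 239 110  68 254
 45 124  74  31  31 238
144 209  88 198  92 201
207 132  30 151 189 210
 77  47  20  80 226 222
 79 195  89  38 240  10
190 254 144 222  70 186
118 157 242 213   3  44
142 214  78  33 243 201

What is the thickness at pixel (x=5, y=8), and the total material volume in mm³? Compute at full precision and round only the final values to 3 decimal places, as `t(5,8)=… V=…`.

span = t_max - t_min = 4.79 - 0.77 = 4.020
L(5,8) = 10, L_eff = 1 - 10/255 = 0.960784 (inverted)
t(5,8) = 4.79 - 4.020·0.960784 = 0.928
Σt over all 12·6 pixels = 443631/2125 ≈ 208.7675294
V = pitch²·Σt = 1.75²·443631/2125 = 639.351

t(5,8)=0.928 V=639.351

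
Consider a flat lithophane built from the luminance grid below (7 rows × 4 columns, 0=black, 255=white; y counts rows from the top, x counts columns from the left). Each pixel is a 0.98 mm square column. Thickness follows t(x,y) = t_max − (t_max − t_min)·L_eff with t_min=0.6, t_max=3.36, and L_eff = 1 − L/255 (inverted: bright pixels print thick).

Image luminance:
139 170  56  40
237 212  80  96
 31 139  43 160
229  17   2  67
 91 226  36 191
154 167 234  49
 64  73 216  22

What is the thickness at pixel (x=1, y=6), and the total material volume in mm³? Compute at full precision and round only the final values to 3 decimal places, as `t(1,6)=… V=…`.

t(1,6)=1.390 V=49.825

span = t_max - t_min = 3.36 - 0.6 = 2.760
L(1,6) = 73, L_eff = 1 - 73/255 = 0.713725 (inverted)
t(1,6) = 3.36 - 2.760·0.713725 = 1.390
Σt over all 7·4 pixels = 110243/2125 ≈ 51.8790588
V = pitch²·Σt = 0.98²·110243/2125 = 49.825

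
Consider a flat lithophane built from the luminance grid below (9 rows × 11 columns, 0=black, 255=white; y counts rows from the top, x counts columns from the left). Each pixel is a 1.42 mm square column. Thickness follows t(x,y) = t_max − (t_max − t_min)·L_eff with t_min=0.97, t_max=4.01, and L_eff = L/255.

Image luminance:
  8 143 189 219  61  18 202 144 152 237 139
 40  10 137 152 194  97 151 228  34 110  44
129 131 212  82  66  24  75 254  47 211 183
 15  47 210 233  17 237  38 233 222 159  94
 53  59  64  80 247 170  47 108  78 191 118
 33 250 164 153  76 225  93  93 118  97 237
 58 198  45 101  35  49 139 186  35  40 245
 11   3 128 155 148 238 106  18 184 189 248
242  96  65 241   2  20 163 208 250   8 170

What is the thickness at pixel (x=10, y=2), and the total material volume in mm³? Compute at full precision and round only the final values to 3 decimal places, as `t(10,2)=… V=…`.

span = t_max - t_min = 4.01 - 0.97 = 3.040
L(10,2) = 183, L_eff = 183/255 = 0.717647
t(10,2) = 4.01 - 3.040·0.717647 = 1.828
Σt over all 9·11 pixels = 6351821/25500 ≈ 249.0910196
V = pitch²·Σt = 1.42²·6351821/25500 = 502.267

t(10,2)=1.828 V=502.267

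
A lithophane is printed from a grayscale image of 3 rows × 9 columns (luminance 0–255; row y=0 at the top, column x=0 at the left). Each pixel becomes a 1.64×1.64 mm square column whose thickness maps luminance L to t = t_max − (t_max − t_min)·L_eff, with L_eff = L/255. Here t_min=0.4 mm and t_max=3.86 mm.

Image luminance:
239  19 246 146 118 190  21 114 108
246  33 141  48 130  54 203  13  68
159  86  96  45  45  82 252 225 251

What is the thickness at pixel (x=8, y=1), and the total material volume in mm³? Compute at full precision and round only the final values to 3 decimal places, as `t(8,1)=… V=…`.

t(8,1)=2.937 V=157.033

span = t_max - t_min = 3.86 - 0.4 = 3.460
L(8,1) = 68, L_eff = 68/255 = 0.266667
t(8,1) = 3.86 - 3.460·0.266667 = 2.937
Σt over all 3·9 pixels = 248137/4250 ≈ 58.3851765
V = pitch²·Σt = 1.64²·248137/4250 = 157.033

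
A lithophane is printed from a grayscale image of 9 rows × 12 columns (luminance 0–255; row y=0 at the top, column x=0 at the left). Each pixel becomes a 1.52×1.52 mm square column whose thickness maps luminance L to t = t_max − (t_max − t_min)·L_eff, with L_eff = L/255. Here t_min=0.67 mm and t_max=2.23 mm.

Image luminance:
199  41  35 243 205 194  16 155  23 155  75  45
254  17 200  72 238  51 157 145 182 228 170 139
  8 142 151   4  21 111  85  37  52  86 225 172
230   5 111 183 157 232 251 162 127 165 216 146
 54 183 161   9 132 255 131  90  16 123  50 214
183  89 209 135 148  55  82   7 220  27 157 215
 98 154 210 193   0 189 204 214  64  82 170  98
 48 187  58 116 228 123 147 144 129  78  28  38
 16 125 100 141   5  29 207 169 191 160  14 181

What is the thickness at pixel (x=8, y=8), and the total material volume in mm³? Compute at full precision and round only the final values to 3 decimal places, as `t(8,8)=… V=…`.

span = t_max - t_min = 2.23 - 0.67 = 1.560
L(8,8) = 191, L_eff = 191/255 = 0.749020
t(8,8) = 2.23 - 1.560·0.749020 = 1.062
Σt over all 9·12 pixels = 334972/2125 ≈ 157.6338824
V = pitch²·Σt = 1.52²·334972/2125 = 364.197

t(8,8)=1.062 V=364.197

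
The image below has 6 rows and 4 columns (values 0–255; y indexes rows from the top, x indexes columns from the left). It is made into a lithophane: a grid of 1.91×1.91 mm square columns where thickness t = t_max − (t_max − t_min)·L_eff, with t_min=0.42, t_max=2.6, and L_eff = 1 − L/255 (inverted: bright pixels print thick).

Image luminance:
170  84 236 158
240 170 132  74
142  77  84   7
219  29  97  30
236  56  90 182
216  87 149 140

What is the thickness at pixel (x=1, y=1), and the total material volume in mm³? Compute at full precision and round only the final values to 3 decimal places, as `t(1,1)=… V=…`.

span = t_max - t_min = 2.6 - 0.42 = 2.180
L(1,1) = 170, L_eff = 1 - 170/255 = 0.333333 (inverted)
t(1,1) = 2.6 - 2.180·0.333333 = 1.873
Σt over all 6·4 pixels = 31131/850 ≈ 36.6247059
V = pitch²·Σt = 1.91²·31131/850 = 133.611

t(1,1)=1.873 V=133.611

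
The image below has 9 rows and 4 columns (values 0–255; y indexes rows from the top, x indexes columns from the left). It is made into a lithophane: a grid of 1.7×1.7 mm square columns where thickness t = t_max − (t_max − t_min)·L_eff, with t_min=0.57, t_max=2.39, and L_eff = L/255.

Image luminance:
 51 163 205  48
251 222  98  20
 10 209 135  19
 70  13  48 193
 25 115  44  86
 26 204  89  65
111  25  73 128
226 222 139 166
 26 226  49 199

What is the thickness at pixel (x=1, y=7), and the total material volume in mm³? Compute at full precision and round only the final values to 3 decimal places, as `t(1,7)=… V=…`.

t(1,7)=0.806 V=166.170

span = t_max - t_min = 2.39 - 0.57 = 1.820
L(1,7) = 222, L_eff = 222/255 = 0.870588
t(1,7) = 2.39 - 1.820·0.870588 = 0.806
Σt over all 9·4 pixels = 244367/4250 ≈ 57.4981176
V = pitch²·Σt = 1.7²·244367/4250 = 166.170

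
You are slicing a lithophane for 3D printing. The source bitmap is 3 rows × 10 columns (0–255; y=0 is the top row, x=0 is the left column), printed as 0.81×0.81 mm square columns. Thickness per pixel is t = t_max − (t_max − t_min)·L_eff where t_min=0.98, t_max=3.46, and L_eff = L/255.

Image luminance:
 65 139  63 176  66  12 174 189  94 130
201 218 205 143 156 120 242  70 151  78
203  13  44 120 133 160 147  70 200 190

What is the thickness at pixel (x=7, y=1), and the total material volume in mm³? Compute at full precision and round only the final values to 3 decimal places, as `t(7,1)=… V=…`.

span = t_max - t_min = 3.46 - 0.98 = 2.480
L(7,1) = 70, L_eff = 70/255 = 0.274510
t(7,1) = 3.46 - 2.480·0.274510 = 2.779
Σt over all 3·10 pixels = 138487/2125 ≈ 65.1703529
V = pitch²·Σt = 0.81²·138487/2125 = 42.758

t(7,1)=2.779 V=42.758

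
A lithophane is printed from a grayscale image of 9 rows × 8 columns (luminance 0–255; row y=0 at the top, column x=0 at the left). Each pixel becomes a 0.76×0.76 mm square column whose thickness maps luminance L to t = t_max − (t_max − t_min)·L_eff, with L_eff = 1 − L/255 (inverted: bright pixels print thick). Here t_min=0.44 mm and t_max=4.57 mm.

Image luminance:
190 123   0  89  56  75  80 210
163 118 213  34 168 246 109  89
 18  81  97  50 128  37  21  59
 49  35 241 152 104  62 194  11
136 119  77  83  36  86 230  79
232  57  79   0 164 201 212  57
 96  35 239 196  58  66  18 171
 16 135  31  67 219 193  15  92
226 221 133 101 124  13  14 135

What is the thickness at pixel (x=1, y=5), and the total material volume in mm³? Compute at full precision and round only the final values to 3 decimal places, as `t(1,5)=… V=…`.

span = t_max - t_min = 4.57 - 0.44 = 4.130
L(1,5) = 57, L_eff = 1 - 57/255 = 0.776471 (inverted)
t(1,5) = 4.57 - 4.130·0.776471 = 1.363
Σt over all 9·8 pixels = 334531/2125 ≈ 157.4263529
V = pitch²·Σt = 0.76²·334531/2125 = 90.929

t(1,5)=1.363 V=90.929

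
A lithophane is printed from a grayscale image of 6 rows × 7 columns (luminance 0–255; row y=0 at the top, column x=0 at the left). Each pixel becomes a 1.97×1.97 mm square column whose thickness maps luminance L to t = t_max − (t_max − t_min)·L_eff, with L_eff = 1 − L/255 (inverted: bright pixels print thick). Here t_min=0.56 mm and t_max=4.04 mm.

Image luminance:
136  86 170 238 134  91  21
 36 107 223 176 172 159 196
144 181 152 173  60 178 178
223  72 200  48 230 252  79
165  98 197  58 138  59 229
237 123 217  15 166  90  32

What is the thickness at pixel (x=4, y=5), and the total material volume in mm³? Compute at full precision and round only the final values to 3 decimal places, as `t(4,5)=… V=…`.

t(4,5)=2.825 V=405.825

span = t_max - t_min = 4.04 - 0.56 = 3.480
L(4,5) = 166, L_eff = 1 - 166/255 = 0.349020 (inverted)
t(4,5) = 4.04 - 3.480·0.349020 = 2.825
Σt over all 6·7 pixels = 222211/2125 ≈ 104.5698824
V = pitch²·Σt = 1.97²·222211/2125 = 405.825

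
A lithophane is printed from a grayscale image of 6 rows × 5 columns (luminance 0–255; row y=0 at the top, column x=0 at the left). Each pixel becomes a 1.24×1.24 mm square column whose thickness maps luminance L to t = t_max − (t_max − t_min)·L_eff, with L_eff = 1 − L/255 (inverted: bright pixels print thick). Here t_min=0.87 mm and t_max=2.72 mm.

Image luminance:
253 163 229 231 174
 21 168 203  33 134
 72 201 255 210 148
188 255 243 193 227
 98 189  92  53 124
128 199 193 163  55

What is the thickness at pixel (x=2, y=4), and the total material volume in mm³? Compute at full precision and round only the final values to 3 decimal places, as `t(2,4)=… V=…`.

span = t_max - t_min = 2.72 - 0.87 = 1.850
L(2,4) = 92, L_eff = 1 - 92/255 = 0.639216 (inverted)
t(2,4) = 2.72 - 1.850·0.639216 = 1.537
Σt over all 6·5 pixels = 12569/204 ≈ 61.6127451
V = pitch²·Σt = 1.24²·12569/204 = 94.736

t(2,4)=1.537 V=94.736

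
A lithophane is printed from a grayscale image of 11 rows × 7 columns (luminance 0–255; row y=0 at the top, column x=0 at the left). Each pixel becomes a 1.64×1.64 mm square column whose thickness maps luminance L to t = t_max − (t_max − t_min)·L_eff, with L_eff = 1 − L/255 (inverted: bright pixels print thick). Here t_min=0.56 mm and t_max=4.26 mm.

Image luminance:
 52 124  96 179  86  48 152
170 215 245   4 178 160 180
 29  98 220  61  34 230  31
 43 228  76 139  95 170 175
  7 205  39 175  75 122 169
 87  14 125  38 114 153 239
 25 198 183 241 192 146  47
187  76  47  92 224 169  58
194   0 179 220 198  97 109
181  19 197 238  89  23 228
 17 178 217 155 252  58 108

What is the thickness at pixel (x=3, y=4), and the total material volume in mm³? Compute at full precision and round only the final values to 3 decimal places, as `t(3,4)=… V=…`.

span = t_max - t_min = 4.26 - 0.56 = 3.700
L(3,4) = 175, L_eff = 1 - 175/255 = 0.313725 (inverted)
t(3,4) = 4.26 - 3.700·0.313725 = 3.099
Σt over all 11·7 pixels = 47707/255 ≈ 187.0862745
V = pitch²·Σt = 1.64²·47707/255 = 503.187

t(3,4)=3.099 V=503.187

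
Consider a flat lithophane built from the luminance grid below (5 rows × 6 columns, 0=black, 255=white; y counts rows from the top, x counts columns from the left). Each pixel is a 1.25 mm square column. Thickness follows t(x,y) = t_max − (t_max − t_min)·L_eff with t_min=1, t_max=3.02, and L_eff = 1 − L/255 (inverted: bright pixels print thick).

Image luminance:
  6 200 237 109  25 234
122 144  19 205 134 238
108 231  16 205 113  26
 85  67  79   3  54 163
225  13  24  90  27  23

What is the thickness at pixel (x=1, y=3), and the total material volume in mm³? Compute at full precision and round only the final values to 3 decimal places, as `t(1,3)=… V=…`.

span = t_max - t_min = 3.02 - 1 = 2.020
L(1,3) = 67, L_eff = 1 - 67/255 = 0.737255 (inverted)
t(1,3) = 3.02 - 2.020·0.737255 = 1.531
Σt over all 5·6 pixels = 9443/170 ≈ 55.5470588
V = pitch²·Σt = 1.25²·9443/170 = 86.792

t(1,3)=1.531 V=86.792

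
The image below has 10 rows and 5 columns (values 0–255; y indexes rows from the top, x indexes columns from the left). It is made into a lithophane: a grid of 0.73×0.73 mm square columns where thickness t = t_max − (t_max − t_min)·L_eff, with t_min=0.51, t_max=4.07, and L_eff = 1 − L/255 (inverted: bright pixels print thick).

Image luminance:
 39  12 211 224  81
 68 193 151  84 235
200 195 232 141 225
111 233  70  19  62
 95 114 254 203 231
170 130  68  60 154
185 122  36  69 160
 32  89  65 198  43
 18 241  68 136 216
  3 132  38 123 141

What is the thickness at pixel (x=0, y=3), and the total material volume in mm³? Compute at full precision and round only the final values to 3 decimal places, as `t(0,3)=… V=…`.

t(0,3)=2.060 V=61.054

span = t_max - t_min = 4.07 - 0.51 = 3.560
L(0,3) = 111, L_eff = 1 - 111/255 = 0.564706 (inverted)
t(0,3) = 4.07 - 3.560·0.564706 = 2.060
Σt over all 10·5 pixels = 292153/2550 ≈ 114.5698039
V = pitch²·Σt = 0.73²·292153/2550 = 61.054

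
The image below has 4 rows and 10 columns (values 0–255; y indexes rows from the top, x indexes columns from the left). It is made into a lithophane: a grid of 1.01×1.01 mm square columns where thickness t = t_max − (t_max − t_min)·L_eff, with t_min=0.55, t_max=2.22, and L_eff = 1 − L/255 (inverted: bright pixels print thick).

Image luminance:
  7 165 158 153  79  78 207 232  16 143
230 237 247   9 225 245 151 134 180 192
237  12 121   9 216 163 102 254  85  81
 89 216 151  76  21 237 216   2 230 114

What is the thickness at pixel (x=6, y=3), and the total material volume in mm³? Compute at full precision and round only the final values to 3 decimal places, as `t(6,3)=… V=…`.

span = t_max - t_min = 2.22 - 0.55 = 1.670
L(6,3) = 216, L_eff = 1 - 216/255 = 0.152941 (inverted)
t(6,3) = 2.22 - 1.670·0.152941 = 1.965
Σt over all 4·10 pixels = 75812/1275 ≈ 59.4603922
V = pitch²·Σt = 1.01²·75812/1275 = 60.656

t(6,3)=1.965 V=60.656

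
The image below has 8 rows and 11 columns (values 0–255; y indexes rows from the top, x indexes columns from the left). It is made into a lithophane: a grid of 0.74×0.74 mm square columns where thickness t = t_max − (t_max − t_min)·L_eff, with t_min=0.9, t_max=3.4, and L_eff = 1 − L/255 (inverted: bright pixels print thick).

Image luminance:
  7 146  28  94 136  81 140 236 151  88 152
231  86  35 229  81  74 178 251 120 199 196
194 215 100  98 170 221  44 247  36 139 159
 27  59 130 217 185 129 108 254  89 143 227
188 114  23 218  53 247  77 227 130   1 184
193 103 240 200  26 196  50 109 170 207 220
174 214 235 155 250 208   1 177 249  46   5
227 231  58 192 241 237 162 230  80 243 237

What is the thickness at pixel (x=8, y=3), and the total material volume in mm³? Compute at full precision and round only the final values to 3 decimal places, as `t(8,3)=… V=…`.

span = t_max - t_min = 3.4 - 0.9 = 2.500
L(8,3) = 89, L_eff = 1 - 89/255 = 0.650980 (inverted)
t(8,3) = 3.4 - 2.500·0.650980 = 1.773
Σt over all 8·11 pixels = 208.2
V = pitch²·Σt = 0.74²·208.2 = 114.010

t(8,3)=1.773 V=114.010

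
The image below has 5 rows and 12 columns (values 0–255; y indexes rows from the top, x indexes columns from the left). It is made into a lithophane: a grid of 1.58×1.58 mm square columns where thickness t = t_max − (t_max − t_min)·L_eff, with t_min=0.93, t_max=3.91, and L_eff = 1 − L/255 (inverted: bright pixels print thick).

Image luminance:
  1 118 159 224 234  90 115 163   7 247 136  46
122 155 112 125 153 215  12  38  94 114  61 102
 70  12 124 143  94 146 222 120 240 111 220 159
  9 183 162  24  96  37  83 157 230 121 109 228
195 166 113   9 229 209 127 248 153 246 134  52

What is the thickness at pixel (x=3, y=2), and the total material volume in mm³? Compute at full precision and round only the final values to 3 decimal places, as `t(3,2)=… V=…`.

span = t_max - t_min = 3.91 - 0.93 = 2.980
L(3,2) = 143, L_eff = 1 - 143/255 = 0.439216 (inverted)
t(3,2) = 3.91 - 2.980·0.439216 = 2.601
Σt over all 5·12 pixels = 312871/2125 ≈ 147.2334118
V = pitch²·Σt = 1.58²·312871/2125 = 367.553

t(3,2)=2.601 V=367.553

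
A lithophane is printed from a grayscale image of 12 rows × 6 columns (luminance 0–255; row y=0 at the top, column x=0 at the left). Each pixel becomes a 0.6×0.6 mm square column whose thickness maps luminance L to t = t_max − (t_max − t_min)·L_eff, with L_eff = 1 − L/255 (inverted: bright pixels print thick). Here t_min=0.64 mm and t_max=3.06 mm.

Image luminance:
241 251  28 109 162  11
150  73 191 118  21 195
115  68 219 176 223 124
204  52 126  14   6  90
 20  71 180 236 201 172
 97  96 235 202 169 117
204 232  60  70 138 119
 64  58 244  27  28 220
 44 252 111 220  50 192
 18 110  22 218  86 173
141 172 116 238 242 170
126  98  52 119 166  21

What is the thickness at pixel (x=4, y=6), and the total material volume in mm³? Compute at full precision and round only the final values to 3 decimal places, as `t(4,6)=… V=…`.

t(4,6)=1.950 V=48.649

span = t_max - t_min = 3.06 - 0.64 = 2.420
L(4,6) = 138, L_eff = 1 - 138/255 = 0.458824 (inverted)
t(4,6) = 3.06 - 2.420·0.458824 = 1.950
Σt over all 12·6 pixels = 135.136
V = pitch²·Σt = 0.6²·135.136 = 48.649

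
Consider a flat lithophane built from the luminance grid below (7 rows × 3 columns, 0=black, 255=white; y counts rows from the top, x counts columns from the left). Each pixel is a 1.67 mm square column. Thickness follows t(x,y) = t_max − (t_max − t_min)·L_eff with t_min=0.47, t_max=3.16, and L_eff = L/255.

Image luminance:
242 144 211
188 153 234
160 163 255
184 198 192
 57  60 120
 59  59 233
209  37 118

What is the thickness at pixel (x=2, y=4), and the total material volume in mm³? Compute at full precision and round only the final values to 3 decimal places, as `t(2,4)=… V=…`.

span = t_max - t_min = 3.16 - 0.47 = 2.690
L(2,4) = 120, L_eff = 120/255 = 0.470588
t(2,4) = 3.16 - 2.690·0.470588 = 1.894
Σt over all 7·3 pixels = 67578/2125 ≈ 31.8014118
V = pitch²·Σt = 1.67²·67578/2125 = 88.691

t(2,4)=1.894 V=88.691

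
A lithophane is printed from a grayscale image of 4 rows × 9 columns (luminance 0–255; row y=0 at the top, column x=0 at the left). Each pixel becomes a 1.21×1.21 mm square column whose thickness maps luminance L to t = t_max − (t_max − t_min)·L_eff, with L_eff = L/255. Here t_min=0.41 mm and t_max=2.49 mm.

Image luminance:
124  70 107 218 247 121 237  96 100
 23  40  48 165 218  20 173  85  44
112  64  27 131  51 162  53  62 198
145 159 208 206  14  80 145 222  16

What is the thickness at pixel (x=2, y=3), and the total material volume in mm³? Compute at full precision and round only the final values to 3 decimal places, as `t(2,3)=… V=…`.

span = t_max - t_min = 2.49 - 0.41 = 2.080
L(2,3) = 208, L_eff = 208/255 = 0.815686
t(2,3) = 2.49 - 2.080·0.815686 = 0.793
Σt over all 4·9 pixels = 117841/2125 ≈ 55.4545882
V = pitch²·Σt = 1.21²·117841/2125 = 81.191

t(2,3)=0.793 V=81.191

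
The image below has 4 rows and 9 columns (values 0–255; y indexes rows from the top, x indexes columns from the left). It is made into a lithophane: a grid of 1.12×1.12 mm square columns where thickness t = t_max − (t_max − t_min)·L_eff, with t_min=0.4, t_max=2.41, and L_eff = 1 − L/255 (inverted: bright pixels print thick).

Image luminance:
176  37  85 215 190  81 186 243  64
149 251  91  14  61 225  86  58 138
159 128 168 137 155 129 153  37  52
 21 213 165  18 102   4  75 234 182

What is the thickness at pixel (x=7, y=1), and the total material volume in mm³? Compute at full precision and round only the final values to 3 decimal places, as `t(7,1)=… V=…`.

t(7,1)=0.857 V=62.380

span = t_max - t_min = 2.41 - 0.4 = 2.010
L(7,1) = 58, L_eff = 1 - 58/255 = 0.772549 (inverted)
t(7,1) = 2.41 - 2.010·0.772549 = 0.857
Σt over all 4·9 pixels = 211347/4250 ≈ 49.7287059
V = pitch²·Σt = 1.12²·211347/4250 = 62.380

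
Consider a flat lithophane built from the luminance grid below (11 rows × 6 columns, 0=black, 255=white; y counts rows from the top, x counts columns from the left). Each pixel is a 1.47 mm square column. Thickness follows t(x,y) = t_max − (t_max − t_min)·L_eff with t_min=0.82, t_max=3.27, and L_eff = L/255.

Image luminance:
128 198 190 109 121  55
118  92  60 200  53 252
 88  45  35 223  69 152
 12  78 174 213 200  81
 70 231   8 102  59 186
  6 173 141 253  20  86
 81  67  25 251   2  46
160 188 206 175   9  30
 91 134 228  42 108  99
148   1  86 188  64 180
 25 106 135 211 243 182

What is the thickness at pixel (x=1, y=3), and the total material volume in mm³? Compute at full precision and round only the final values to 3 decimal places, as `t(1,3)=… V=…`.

span = t_max - t_min = 3.27 - 0.82 = 2.450
L(1,3) = 78, L_eff = 78/255 = 0.305882
t(1,3) = 3.27 - 2.450·0.305882 = 2.521
Σt over all 11·6 pixels = 359437/2550 ≈ 140.9556863
V = pitch²·Σt = 1.47²·359437/2550 = 304.591

t(1,3)=2.521 V=304.591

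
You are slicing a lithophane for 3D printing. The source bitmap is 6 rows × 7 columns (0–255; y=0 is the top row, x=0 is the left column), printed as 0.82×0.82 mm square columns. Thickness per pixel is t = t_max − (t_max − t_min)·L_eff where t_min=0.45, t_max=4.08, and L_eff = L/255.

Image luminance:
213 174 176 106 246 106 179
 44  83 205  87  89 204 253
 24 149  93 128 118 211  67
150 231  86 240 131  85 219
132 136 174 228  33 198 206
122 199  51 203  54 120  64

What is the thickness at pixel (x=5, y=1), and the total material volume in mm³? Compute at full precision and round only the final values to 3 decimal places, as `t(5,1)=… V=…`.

t(5,1)=1.176 V=57.629

span = t_max - t_min = 4.08 - 0.45 = 3.630
L(5,1) = 204, L_eff = 204/255 = 0.800000
t(5,1) = 4.08 - 3.630·0.800000 = 1.176
Σt over all 6·7 pixels = 728503/8500 ≈ 85.7062353
V = pitch²·Σt = 0.82²·728503/8500 = 57.629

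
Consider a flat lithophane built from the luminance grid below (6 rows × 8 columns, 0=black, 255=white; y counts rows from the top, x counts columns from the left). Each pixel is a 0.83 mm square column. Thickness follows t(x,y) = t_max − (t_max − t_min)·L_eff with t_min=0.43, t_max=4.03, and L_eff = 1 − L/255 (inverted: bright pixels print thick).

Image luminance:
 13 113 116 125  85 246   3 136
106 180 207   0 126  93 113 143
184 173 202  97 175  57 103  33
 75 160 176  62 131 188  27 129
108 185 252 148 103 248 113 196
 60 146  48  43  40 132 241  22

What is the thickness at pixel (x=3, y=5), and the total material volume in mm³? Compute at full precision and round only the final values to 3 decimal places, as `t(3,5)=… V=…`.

t(3,5)=1.037 V=71.231

span = t_max - t_min = 4.03 - 0.43 = 3.600
L(3,5) = 43, L_eff = 1 - 43/255 = 0.831373 (inverted)
t(3,5) = 4.03 - 3.600·0.831373 = 1.037
Σt over all 6·8 pixels = 43944/425 ≈ 103.3976471
V = pitch²·Σt = 0.83²·43944/425 = 71.231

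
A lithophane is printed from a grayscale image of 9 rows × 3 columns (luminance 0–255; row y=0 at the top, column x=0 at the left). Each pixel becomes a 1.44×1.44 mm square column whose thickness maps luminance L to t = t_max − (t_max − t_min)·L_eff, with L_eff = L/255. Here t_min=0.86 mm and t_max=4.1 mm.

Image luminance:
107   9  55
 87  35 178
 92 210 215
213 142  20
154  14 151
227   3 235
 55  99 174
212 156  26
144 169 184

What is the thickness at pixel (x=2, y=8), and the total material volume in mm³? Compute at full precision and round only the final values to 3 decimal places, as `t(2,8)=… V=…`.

t(2,8)=1.762 V=140.864

span = t_max - t_min = 4.1 - 0.86 = 3.240
L(2,8) = 184, L_eff = 184/255 = 0.721569
t(2,8) = 4.1 - 3.240·0.721569 = 1.762
Σt over all 9·3 pixels = 67.932
V = pitch²·Σt = 1.44²·67.932 = 140.864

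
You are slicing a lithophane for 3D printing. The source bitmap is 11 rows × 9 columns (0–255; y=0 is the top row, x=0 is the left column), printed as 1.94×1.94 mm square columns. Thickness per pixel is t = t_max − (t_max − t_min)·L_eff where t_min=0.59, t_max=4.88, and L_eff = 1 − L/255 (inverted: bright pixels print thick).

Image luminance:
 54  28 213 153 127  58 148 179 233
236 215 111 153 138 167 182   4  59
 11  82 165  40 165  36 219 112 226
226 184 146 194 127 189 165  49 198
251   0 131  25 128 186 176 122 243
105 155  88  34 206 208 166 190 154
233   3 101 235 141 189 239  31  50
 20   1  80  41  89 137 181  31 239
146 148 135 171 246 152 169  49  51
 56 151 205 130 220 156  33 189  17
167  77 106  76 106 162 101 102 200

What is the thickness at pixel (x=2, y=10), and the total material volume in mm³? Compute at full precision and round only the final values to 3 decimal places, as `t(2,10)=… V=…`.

span = t_max - t_min = 4.88 - 0.59 = 4.290
L(2,10) = 106, L_eff = 1 - 106/255 = 0.584314 (inverted)
t(2,10) = 4.88 - 4.290·0.584314 = 2.373
Σt over all 11·9 pixels = 2372931/8500 ≈ 279.1683529
V = pitch²·Σt = 1.94²·2372931/8500 = 1050.678

t(2,10)=2.373 V=1050.678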